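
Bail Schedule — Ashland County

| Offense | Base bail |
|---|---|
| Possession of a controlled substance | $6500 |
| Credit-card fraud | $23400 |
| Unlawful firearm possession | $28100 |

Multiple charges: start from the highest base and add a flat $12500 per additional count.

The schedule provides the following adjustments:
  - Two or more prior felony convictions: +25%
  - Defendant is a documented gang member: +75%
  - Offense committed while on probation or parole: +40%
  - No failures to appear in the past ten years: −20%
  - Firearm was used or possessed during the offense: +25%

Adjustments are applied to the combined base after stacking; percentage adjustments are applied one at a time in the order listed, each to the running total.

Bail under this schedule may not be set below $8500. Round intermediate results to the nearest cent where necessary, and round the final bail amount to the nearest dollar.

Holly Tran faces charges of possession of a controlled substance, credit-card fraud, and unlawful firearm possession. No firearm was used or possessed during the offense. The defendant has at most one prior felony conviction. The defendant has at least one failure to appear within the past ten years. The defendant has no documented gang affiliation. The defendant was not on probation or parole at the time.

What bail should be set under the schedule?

Base amounts from the schedule: possession of a controlled substance $6500; credit-card fraud $23400; unlawful firearm possession $28100.
Stacking rule: highest base plus $12500 per additional charge. Highest is unlawful firearm possession at $28100; 2 additional charges → +$25000. Combined base = $53100.
No adjustment factors apply to this defendant.
$53100 is at or above the $8500 minimum.

$53100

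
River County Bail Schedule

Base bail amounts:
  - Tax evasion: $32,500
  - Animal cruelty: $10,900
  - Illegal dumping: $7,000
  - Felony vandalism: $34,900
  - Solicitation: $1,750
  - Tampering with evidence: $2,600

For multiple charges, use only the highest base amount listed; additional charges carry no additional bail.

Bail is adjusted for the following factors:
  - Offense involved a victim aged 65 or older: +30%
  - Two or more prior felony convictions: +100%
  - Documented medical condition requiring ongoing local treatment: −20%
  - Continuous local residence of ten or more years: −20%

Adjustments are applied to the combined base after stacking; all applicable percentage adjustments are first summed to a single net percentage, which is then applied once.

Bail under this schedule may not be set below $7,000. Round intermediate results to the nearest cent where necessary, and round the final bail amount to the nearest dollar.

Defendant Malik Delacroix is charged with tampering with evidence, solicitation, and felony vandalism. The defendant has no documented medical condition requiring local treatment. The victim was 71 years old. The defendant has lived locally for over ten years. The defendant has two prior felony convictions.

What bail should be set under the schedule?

Base amounts from the schedule: tampering with evidence $2,600; solicitation $1,750; felony vandalism $34,900.
Stacking rule: use the highest base only. Highest is felony vandalism at $34,900. Combined base = $34,900.
Net percentage adjustment: +30% +100% −20% = +110%. $34,900 × 2.1 = $73,290.
$73,290 is at or above the $7,000 minimum.

$73,290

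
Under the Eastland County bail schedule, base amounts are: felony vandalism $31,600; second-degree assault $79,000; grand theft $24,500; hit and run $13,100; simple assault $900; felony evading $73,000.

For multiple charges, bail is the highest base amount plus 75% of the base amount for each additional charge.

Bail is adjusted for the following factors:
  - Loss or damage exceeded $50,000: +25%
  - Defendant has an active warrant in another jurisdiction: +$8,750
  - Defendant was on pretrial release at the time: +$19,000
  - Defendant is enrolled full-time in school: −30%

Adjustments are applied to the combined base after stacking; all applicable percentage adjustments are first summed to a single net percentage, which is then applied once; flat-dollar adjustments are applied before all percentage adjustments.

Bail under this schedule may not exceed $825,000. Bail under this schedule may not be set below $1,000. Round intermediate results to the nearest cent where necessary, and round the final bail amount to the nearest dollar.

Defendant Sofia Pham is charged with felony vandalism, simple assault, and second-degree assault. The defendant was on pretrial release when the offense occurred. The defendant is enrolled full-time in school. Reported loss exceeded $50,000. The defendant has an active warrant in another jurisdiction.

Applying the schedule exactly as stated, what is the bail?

$124,569

Base amounts from the schedule: felony vandalism $31,600; simple assault $900; second-degree assault $79,000.
Stacking rule: highest base plus 75% of each additional charge. Highest is second-degree assault at $79,000. Additional: $31,600 × 75% = $23,700; $900 × 75% = $675. Combined base = $79,000 + $24,375 = $103,375.
Defendant has an active warrant in another jurisdiction (+$8,750 flat): $103,375 + $8,750 = $112,125.
Defendant was on pretrial release at the time (+$19,000 flat): $112,125 + $19,000 = $131,125.
Net percentage adjustment: +25% −30% = −5%. $131,125 × 0.95 = $124,568.75.
$124,568.75 is within the $825,000 maximum.
$124,568.75 is at or above the $1,000 minimum.
Rounded to the nearest dollar: $124,569.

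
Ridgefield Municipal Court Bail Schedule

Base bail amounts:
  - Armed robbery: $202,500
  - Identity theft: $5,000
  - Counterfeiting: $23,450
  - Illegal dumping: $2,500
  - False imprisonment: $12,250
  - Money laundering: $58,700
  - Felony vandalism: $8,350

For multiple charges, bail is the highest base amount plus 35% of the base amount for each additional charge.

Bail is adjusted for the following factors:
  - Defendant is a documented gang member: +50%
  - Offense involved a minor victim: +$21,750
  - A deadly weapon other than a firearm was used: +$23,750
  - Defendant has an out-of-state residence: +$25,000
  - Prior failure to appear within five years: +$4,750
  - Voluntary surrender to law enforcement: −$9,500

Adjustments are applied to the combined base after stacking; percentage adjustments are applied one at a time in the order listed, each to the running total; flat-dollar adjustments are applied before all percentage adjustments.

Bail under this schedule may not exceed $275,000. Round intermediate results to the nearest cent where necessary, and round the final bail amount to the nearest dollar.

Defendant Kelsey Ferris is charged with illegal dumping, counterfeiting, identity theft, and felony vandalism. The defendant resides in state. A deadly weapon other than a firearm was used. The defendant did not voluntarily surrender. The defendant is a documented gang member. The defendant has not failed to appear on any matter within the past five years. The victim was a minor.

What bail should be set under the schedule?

Base amounts from the schedule: illegal dumping $2,500; counterfeiting $23,450; identity theft $5,000; felony vandalism $8,350.
Stacking rule: highest base plus 35% of each additional charge. Highest is counterfeiting at $23,450. Additional: $2,500 × 35% = $875; $5,000 × 35% = $1,750; $8,350 × 35% = $2,922.50. Combined base = $23,450 + $5,547.50 = $28,997.50.
Offense involved a minor victim (+$21,750 flat): $28,997.50 + $21,750 = $50,747.50.
A deadly weapon other than a firearm was used (+$23,750 flat): $50,747.50 + $23,750 = $74,497.50.
Defendant is a documented gang member (+50%): $74,497.50 × 1.5 = $111,746.25.
$111,746.25 is within the $275,000 maximum.
Rounded to the nearest dollar: $111,746.

$111,746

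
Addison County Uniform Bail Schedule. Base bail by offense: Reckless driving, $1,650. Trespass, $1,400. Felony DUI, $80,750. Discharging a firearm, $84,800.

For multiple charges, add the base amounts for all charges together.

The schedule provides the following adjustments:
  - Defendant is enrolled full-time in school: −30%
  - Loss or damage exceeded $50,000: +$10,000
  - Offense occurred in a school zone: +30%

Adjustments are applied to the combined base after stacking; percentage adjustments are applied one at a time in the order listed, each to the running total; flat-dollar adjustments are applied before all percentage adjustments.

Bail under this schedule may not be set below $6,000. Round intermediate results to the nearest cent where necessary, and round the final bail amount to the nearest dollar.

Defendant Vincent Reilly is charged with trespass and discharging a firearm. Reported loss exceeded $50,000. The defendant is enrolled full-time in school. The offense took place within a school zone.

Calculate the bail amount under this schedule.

$87,542

Base amounts from the schedule: trespass $1,400; discharging a firearm $84,800.
Stacking rule: sum of all bases. $1,400 + $84,800 = $86,200.
Loss or damage exceeded $50,000 (+$10,000 flat): $86,200 + $10,000 = $96,200.
Defendant is enrolled full-time in school (−30%): $96,200 × 0.7 = $67,340.
Offense occurred in a school zone (+30%): $67,340 × 1.3 = $87,542.
$87,542 is at or above the $6,000 minimum.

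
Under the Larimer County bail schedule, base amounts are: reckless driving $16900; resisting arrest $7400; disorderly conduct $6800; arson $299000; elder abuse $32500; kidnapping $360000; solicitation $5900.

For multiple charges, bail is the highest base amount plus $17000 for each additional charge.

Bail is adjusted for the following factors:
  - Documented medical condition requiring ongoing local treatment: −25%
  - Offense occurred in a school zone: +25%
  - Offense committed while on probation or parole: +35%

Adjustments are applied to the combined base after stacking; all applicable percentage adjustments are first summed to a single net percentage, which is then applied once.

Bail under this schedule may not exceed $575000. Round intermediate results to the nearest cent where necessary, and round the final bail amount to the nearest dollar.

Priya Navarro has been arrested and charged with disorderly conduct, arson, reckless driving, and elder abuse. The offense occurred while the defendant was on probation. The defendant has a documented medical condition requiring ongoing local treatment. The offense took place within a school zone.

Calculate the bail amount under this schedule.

Base amounts from the schedule: disorderly conduct $6800; arson $299000; reckless driving $16900; elder abuse $32500.
Stacking rule: highest base plus $17000 per additional charge. Highest is arson at $299000; 3 additional charges → +$51000. Combined base = $350000.
Net percentage adjustment: −25% +25% +35% = +35%. $350000 × 1.35 = $472500.
$472500 is within the $575000 maximum.

$472500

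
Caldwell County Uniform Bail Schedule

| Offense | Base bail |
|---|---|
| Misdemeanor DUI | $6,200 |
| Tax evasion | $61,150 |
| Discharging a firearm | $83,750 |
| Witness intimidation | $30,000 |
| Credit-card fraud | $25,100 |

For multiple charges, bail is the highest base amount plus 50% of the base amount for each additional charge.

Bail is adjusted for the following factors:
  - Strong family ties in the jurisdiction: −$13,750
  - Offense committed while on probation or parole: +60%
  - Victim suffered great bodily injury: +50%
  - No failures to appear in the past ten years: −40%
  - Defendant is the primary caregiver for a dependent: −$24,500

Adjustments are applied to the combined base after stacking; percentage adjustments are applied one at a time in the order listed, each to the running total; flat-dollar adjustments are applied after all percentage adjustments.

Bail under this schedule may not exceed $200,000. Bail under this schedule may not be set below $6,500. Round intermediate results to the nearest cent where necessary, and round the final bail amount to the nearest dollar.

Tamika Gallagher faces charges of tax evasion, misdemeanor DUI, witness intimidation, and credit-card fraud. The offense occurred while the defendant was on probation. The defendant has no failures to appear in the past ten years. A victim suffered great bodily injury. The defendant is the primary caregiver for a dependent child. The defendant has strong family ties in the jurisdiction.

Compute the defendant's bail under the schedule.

Base amounts from the schedule: tax evasion $61,150; misdemeanor DUI $6,200; witness intimidation $30,000; credit-card fraud $25,100.
Stacking rule: highest base plus 50% of each additional charge. Highest is tax evasion at $61,150. Additional: $6,200 × 50% = $3,100; $30,000 × 50% = $15,000; $25,100 × 50% = $12,550. Combined base = $61,150 + $30,650 = $91,800.
Offense committed while on probation or parole (+60%): $91,800 × 1.6 = $146,880.
Victim suffered great bodily injury (+50%): $146,880 × 1.5 = $220,320.
No failures to appear in the past ten years (−40%): $220,320 × 0.6 = $132,192.
Strong family ties in the jurisdiction (−$13,750 flat): $132,192 − $13,750 = $118,442.
Defendant is the primary caregiver for a dependent (−$24,500 flat): $118,442 − $24,500 = $93,942.
$93,942 is within the $200,000 maximum.
$93,942 is at or above the $6,500 minimum.

$93,942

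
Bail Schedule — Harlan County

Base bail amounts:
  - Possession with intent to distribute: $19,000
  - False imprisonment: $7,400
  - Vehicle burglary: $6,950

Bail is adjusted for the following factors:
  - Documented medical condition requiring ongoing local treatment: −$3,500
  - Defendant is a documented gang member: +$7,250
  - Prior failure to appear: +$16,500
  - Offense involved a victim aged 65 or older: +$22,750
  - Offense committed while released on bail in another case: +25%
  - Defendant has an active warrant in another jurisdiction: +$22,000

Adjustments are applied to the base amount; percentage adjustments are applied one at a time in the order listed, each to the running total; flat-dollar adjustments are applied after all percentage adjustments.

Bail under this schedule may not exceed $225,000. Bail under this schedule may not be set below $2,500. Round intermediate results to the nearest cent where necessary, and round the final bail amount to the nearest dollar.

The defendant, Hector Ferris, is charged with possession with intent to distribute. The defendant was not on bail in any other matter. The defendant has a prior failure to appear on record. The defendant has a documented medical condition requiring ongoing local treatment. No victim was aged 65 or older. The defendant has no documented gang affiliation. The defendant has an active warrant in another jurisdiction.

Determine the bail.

Base amounts from the schedule: possession with intent to distribute $19,000.
Single charge. Combined base = $19,000.
Documented medical condition requiring ongoing local treatment (−$3,500 flat): $19,000 − $3,500 = $15,500.
Prior failure to appear (+$16,500 flat): $15,500 + $16,500 = $32,000.
Defendant has an active warrant in another jurisdiction (+$22,000 flat): $32,000 + $22,000 = $54,000.
$54,000 is within the $225,000 maximum.
$54,000 is at or above the $2,500 minimum.

$54,000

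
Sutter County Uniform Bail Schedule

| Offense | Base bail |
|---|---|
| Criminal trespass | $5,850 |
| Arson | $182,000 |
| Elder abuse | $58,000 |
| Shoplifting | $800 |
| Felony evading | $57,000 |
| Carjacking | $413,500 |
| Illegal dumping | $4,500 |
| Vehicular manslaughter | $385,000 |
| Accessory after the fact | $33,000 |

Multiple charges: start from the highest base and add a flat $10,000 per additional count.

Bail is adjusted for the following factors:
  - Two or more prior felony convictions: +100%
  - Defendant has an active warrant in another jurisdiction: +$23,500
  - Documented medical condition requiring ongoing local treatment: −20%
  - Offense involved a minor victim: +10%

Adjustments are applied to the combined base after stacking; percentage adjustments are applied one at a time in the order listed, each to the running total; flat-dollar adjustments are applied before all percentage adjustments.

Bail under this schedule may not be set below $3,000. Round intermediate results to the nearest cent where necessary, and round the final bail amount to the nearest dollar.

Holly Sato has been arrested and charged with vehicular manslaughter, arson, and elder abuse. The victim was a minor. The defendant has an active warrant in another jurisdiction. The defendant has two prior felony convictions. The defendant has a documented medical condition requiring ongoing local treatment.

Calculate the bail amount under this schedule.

$754,160

Base amounts from the schedule: vehicular manslaughter $385,000; arson $182,000; elder abuse $58,000.
Stacking rule: highest base plus $10,000 per additional charge. Highest is vehicular manslaughter at $385,000; 2 additional charges → +$20,000. Combined base = $405,000.
Defendant has an active warrant in another jurisdiction (+$23,500 flat): $405,000 + $23,500 = $428,500.
Two or more prior felony convictions (+100%): $428,500 × 2 = $857,000.
Documented medical condition requiring ongoing local treatment (−20%): $857,000 × 0.8 = $685,600.
Offense involved a minor victim (+10%): $685,600 × 1.1 = $754,160.
$754,160 is at or above the $3,000 minimum.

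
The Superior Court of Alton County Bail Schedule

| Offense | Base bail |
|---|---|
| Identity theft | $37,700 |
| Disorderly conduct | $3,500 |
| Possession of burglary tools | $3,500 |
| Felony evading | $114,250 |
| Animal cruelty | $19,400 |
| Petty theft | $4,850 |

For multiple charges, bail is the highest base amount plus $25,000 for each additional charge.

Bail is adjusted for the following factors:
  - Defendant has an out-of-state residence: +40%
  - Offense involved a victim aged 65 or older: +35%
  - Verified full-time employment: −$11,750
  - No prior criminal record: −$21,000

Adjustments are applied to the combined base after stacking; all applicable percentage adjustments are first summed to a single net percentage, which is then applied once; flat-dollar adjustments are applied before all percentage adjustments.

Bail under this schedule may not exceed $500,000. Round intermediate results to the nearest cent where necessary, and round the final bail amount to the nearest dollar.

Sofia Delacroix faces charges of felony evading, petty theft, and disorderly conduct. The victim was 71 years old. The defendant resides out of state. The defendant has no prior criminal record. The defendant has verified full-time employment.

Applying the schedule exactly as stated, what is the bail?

Base amounts from the schedule: felony evading $114,250; petty theft $4,850; disorderly conduct $3,500.
Stacking rule: highest base plus $25,000 per additional charge. Highest is felony evading at $114,250; 2 additional charges → +$50,000. Combined base = $164,250.
Verified full-time employment (−$11,750 flat): $164,250 − $11,750 = $152,500.
No prior criminal record (−$21,000 flat): $152,500 − $21,000 = $131,500.
Net percentage adjustment: +40% +35% = +75%. $131,500 × 1.75 = $230,125.
$230,125 is within the $500,000 maximum.

$230,125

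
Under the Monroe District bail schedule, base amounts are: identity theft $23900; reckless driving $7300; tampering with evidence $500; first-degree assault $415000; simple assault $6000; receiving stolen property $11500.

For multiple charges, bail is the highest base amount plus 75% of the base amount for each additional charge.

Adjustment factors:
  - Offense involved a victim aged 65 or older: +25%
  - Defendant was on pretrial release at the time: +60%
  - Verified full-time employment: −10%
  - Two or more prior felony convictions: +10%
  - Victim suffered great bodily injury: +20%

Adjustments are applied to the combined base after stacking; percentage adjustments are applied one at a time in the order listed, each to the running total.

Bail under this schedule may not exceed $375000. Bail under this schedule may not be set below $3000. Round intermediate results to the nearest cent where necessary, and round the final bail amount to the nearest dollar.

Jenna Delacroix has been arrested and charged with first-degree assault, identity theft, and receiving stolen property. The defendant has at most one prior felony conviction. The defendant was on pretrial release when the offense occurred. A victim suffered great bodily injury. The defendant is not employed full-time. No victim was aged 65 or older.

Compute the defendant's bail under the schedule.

$375000

Base amounts from the schedule: first-degree assault $415000; identity theft $23900; receiving stolen property $11500.
Stacking rule: highest base plus 75% of each additional charge. Highest is first-degree assault at $415000. Additional: $23900 × 75% = $17925; $11500 × 75% = $8625. Combined base = $415000 + $26550 = $441550.
Defendant was on pretrial release at the time (+60%): $441550 × 1.6 = $706480.
Victim suffered great bodily injury (+20%): $706480 × 1.2 = $847776.
Result $847776 exceeds the maximum of $375000; bail is capped at $375000.
$375000 is at or above the $3000 minimum.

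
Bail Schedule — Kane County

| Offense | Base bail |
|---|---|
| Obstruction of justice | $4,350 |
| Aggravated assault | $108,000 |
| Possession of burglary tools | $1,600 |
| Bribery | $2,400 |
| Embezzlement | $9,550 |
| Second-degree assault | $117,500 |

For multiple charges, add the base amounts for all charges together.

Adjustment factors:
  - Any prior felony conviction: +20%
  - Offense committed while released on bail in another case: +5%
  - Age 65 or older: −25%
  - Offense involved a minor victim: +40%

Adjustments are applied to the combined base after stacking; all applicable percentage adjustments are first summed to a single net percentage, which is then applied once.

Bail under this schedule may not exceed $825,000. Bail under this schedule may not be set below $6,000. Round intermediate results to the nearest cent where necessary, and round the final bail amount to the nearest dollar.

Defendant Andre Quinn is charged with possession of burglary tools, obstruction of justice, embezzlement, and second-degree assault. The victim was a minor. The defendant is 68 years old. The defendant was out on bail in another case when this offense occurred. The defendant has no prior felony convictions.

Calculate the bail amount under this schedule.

$159,600

Base amounts from the schedule: possession of burglary tools $1,600; obstruction of justice $4,350; embezzlement $9,550; second-degree assault $117,500.
Stacking rule: sum of all bases. $1,600 + $4,350 + $9,550 + $117,500 = $133,000.
Net percentage adjustment: +5% −25% +40% = +20%. $133,000 × 1.2 = $159,600.
$159,600 is within the $825,000 maximum.
$159,600 is at or above the $6,000 minimum.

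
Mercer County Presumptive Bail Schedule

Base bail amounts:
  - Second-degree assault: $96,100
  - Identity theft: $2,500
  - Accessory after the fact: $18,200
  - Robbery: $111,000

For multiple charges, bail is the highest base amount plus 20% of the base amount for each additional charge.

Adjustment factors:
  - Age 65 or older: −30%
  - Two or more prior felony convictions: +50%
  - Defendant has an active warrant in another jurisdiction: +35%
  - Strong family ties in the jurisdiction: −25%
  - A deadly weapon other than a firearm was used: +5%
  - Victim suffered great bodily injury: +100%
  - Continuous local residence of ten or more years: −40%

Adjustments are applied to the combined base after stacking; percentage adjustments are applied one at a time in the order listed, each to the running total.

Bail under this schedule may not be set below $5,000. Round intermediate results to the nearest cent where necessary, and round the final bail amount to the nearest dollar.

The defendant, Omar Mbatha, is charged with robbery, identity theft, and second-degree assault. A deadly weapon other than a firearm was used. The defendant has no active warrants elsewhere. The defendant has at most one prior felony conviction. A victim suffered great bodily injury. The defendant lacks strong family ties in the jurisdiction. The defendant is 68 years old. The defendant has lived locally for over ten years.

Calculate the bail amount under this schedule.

$115,295

Base amounts from the schedule: robbery $111,000; identity theft $2,500; second-degree assault $96,100.
Stacking rule: highest base plus 20% of each additional charge. Highest is robbery at $111,000. Additional: $2,500 × 20% = $500; $96,100 × 20% = $19,220. Combined base = $111,000 + $19,720 = $130,720.
Age 65 or older (−30%): $130,720 × 0.7 = $91,504.
A deadly weapon other than a firearm was used (+5%): $91,504 × 1.05 = $96,079.20.
Victim suffered great bodily injury (+100%): $96,079.20 × 2 = $192,158.40.
Continuous local residence of ten or more years (−40%): $192,158.40 × 0.6 = $115,295.04.
$115,295.04 is at or above the $5,000 minimum.
Rounded to the nearest dollar: $115,295.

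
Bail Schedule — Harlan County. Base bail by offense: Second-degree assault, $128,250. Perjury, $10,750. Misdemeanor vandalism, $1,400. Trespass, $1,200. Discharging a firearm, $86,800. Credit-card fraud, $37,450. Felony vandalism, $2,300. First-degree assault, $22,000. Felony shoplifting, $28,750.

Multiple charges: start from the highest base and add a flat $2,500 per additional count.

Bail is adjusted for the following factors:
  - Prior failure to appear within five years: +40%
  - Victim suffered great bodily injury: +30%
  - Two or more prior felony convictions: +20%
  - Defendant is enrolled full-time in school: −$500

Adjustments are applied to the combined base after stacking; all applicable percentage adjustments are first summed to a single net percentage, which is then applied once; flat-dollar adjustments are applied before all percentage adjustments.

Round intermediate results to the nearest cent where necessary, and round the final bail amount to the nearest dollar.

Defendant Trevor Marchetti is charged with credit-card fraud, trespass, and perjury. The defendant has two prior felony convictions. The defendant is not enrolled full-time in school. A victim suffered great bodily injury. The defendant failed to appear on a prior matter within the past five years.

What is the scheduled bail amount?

$80,655

Base amounts from the schedule: credit-card fraud $37,450; trespass $1,200; perjury $10,750.
Stacking rule: highest base plus $2,500 per additional charge. Highest is credit-card fraud at $37,450; 2 additional charges → +$5,000. Combined base = $42,450.
Net percentage adjustment: +40% +30% +20% = +90%. $42,450 × 1.9 = $80,655.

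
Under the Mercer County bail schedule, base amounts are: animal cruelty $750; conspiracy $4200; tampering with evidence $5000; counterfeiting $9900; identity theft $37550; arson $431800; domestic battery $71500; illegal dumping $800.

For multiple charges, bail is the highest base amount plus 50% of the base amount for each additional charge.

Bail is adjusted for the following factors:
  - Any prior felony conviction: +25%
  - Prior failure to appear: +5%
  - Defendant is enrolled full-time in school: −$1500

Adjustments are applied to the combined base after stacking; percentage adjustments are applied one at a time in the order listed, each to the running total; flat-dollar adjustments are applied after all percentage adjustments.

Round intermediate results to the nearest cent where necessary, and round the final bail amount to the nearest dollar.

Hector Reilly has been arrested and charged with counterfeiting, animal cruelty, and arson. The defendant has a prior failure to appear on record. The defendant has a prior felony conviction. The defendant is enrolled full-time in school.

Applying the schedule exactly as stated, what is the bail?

Base amounts from the schedule: counterfeiting $9900; animal cruelty $750; arson $431800.
Stacking rule: highest base plus 50% of each additional charge. Highest is arson at $431800. Additional: $9900 × 50% = $4950; $750 × 50% = $375. Combined base = $431800 + $5325 = $437125.
Any prior felony conviction (+25%): $437125 × 1.25 = $546406.25.
Prior failure to appear (+5%): $546406.25 × 1.05 = $573726.56.
Defendant is enrolled full-time in school (−$1500 flat): $573726.56 − $1500 = $572226.56.
Rounded to the nearest dollar: $572227.

$572227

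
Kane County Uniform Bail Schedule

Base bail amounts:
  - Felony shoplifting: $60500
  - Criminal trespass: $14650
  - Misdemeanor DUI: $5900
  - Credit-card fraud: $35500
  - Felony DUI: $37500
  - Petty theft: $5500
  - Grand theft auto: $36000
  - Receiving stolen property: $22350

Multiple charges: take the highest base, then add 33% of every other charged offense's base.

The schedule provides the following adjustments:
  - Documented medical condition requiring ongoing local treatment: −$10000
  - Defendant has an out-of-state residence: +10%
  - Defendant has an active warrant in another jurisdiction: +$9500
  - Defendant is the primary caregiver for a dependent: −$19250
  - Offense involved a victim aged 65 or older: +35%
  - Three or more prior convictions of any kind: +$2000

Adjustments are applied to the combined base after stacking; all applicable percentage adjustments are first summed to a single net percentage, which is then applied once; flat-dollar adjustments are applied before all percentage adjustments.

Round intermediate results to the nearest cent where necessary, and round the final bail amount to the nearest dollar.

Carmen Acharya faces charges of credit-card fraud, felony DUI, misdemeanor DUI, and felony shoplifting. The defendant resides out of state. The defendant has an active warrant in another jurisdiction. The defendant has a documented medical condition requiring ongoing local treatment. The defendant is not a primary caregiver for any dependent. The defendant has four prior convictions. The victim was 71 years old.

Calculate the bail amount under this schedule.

Base amounts from the schedule: credit-card fraud $35500; felony DUI $37500; misdemeanor DUI $5900; felony shoplifting $60500.
Stacking rule: highest base plus 33% of each additional charge. Highest is felony shoplifting at $60500. Additional: $35500 × 33% = $11715; $37500 × 33% = $12375; $5900 × 33% = $1947. Combined base = $60500 + $26037 = $86537.
Documented medical condition requiring ongoing local treatment (−$10000 flat): $86537 − $10000 = $76537.
Defendant has an active warrant in another jurisdiction (+$9500 flat): $76537 + $9500 = $86037.
Three or more prior convictions of any kind (+$2000 flat): $86037 + $2000 = $88037.
Net percentage adjustment: +10% +35% = +45%. $88037 × 1.45 = $127653.65.
Rounded to the nearest dollar: $127654.

$127654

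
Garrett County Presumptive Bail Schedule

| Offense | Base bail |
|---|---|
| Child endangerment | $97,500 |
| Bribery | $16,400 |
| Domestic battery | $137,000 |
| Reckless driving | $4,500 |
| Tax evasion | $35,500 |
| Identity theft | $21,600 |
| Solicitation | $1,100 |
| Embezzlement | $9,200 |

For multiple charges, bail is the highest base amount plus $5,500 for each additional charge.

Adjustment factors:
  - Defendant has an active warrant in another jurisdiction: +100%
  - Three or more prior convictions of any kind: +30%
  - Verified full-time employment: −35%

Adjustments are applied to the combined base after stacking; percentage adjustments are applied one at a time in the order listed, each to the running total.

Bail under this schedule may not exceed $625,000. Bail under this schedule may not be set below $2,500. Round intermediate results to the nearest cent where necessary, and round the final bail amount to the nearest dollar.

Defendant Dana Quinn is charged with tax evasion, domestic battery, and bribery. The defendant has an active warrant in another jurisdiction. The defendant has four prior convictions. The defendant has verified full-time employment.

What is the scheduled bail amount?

$250,120

Base amounts from the schedule: tax evasion $35,500; domestic battery $137,000; bribery $16,400.
Stacking rule: highest base plus $5,500 per additional charge. Highest is domestic battery at $137,000; 2 additional charges → +$11,000. Combined base = $148,000.
Defendant has an active warrant in another jurisdiction (+100%): $148,000 × 2 = $296,000.
Three or more prior convictions of any kind (+30%): $296,000 × 1.3 = $384,800.
Verified full-time employment (−35%): $384,800 × 0.65 = $250,120.
$250,120 is within the $625,000 maximum.
$250,120 is at or above the $2,500 minimum.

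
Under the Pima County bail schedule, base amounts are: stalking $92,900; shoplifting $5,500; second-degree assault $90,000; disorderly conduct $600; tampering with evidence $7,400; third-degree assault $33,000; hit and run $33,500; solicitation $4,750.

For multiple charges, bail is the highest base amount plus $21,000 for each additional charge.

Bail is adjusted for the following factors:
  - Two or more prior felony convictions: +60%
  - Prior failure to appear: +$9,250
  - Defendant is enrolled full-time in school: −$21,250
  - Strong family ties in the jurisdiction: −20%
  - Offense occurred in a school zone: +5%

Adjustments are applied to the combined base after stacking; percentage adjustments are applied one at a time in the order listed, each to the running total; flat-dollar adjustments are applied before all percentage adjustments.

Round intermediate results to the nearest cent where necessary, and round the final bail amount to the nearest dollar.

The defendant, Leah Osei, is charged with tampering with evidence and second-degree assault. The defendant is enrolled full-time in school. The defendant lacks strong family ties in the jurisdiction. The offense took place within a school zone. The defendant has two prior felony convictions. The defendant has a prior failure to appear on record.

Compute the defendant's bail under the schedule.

Base amounts from the schedule: tampering with evidence $7,400; second-degree assault $90,000.
Stacking rule: highest base plus $21,000 per additional charge. Highest is second-degree assault at $90,000; 1 additional charge → +$21,000. Combined base = $111,000.
Prior failure to appear (+$9,250 flat): $111,000 + $9,250 = $120,250.
Defendant is enrolled full-time in school (−$21,250 flat): $120,250 − $21,250 = $99,000.
Two or more prior felony convictions (+60%): $99,000 × 1.6 = $158,400.
Offense occurred in a school zone (+5%): $158,400 × 1.05 = $166,320.

$166,320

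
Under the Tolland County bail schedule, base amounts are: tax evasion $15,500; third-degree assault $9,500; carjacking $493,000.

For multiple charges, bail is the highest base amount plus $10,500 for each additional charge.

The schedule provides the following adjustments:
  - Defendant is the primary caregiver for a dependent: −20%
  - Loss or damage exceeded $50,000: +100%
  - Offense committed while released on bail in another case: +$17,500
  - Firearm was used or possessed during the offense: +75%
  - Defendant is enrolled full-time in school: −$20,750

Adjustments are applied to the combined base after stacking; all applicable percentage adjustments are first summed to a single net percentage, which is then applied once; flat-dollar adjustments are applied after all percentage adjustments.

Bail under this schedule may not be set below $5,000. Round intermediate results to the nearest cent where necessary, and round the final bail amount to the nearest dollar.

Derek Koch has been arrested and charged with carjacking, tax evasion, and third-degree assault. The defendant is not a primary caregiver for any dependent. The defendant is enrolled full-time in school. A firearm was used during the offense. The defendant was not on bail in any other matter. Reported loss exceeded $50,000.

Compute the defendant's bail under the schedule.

Base amounts from the schedule: carjacking $493,000; tax evasion $15,500; third-degree assault $9,500.
Stacking rule: highest base plus $10,500 per additional charge. Highest is carjacking at $493,000; 2 additional charges → +$21,000. Combined base = $514,000.
Net percentage adjustment: +100% +75% = +175%. $514,000 × 2.75 = $1,413,500.
Defendant is enrolled full-time in school (−$20,750 flat): $1,413,500 − $20,750 = $1,392,750.
$1,392,750 is at or above the $5,000 minimum.

$1,392,750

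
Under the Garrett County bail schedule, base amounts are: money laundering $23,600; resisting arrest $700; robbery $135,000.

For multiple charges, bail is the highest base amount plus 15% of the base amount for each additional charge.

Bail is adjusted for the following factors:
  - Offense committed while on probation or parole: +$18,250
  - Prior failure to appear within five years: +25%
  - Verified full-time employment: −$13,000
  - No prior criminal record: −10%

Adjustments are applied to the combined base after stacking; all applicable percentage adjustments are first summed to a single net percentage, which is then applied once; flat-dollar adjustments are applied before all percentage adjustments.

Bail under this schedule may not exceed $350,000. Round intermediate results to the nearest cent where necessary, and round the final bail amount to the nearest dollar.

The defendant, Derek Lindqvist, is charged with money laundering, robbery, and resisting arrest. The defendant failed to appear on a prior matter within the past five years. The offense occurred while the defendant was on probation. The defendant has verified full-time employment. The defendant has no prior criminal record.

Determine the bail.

Base amounts from the schedule: money laundering $23,600; robbery $135,000; resisting arrest $700.
Stacking rule: highest base plus 15% of each additional charge. Highest is robbery at $135,000. Additional: $23,600 × 15% = $3,540; $700 × 15% = $105. Combined base = $135,000 + $3,645 = $138,645.
Offense committed while on probation or parole (+$18,250 flat): $138,645 + $18,250 = $156,895.
Verified full-time employment (−$13,000 flat): $156,895 − $13,000 = $143,895.
Net percentage adjustment: +25% −10% = +15%. $143,895 × 1.15 = $165,479.25.
$165,479.25 is within the $350,000 maximum.
Rounded to the nearest dollar: $165,479.

$165,479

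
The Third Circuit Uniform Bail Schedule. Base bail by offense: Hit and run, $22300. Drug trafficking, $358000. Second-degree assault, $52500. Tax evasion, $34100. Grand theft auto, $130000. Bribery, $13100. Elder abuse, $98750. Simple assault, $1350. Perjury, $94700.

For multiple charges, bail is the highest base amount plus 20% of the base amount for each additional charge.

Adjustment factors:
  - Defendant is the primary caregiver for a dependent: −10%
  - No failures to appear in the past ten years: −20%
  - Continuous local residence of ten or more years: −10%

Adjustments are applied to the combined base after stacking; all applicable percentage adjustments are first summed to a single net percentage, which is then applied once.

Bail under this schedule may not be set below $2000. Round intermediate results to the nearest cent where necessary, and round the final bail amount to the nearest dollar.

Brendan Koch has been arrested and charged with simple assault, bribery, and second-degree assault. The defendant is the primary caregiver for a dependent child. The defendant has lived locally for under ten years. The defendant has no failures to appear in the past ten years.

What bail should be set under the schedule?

$38773

Base amounts from the schedule: simple assault $1350; bribery $13100; second-degree assault $52500.
Stacking rule: highest base plus 20% of each additional charge. Highest is second-degree assault at $52500. Additional: $1350 × 20% = $270; $13100 × 20% = $2620. Combined base = $52500 + $2890 = $55390.
Net percentage adjustment: −10% −20% = −30%. $55390 × 0.7 = $38773.
$38773 is at or above the $2000 minimum.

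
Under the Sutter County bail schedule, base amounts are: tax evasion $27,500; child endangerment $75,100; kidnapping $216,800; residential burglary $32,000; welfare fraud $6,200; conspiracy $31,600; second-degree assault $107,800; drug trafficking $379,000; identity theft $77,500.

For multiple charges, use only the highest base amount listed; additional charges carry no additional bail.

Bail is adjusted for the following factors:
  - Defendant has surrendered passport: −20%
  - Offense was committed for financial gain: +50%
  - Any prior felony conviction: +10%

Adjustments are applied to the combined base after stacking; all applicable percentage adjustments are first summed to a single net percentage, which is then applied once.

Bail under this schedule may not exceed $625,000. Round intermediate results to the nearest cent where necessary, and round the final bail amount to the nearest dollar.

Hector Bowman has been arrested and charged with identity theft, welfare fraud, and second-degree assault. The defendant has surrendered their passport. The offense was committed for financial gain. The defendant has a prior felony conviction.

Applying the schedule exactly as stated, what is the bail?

$150,920

Base amounts from the schedule: identity theft $77,500; welfare fraud $6,200; second-degree assault $107,800.
Stacking rule: use the highest base only. Highest is second-degree assault at $107,800. Combined base = $107,800.
Net percentage adjustment: −20% +50% +10% = +40%. $107,800 × 1.4 = $150,920.
$150,920 is within the $625,000 maximum.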